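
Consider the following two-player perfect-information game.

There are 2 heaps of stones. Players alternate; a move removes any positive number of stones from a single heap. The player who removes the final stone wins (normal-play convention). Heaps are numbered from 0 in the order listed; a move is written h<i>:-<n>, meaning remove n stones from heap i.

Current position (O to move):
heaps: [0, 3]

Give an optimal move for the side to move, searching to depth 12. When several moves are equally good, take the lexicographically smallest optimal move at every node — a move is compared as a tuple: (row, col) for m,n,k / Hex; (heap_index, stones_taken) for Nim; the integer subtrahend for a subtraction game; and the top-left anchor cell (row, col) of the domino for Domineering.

[(0,3)] O move#1: h1:-1:-1/(0,2), h1:-2:-1/(0,1), h1:-3:+1/(0,0)*
[(0,0)] end (terminal -1, X#2); searched (0,3) to 12

O's best at [(0,3)]: h1:-3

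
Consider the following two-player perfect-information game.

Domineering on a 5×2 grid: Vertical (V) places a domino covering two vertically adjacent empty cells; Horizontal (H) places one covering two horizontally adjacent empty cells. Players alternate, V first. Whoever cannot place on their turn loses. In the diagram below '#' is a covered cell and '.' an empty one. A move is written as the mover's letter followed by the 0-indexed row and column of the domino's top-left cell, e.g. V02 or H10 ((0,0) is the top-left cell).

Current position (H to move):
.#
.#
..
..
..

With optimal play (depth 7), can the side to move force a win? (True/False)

H winning at [.#/.#/../../..]: True

[.#/.#/../../..] H move#1: H20:-1/.#/.#/##/../.., H30:+1/.#/.#/../##/..*, H40:-1/.#/.#/../../##
[.#/.#/../##/..] V move#2: V00:-1/##/##/../##/..*, V10:-1/.#/##/#./##/..
[##/##/../##/..] H move#3: H20:+1/##/##/##/##/..*, H40:+1/##/##/../##/##
[##/##/##/##/..] end (terminal -1, V#4); searched .#/.#/../../.. to 7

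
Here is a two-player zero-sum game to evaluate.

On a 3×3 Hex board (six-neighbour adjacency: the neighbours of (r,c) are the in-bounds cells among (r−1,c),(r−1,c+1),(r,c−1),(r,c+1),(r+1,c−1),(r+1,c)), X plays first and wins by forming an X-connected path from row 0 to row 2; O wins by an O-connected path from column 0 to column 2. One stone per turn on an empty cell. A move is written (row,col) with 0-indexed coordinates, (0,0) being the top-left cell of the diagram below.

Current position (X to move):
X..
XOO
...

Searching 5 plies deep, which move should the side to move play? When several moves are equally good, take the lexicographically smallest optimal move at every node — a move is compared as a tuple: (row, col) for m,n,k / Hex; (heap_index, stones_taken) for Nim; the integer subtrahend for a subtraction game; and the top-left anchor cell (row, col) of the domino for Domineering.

X's best at [X../XOO/...]: (2,0)

p1 X@[X../XOO/...]: (0,1)[XX./XOO/...]-1 (0,2)[X.X/XOO/...]-1 (2,0)[X../XOO/X..]+1* (2,1)[X../XOO/.X.]-1 (2,2)[X../XOO/..X]-1
p2 O@[X../XOO/X..] terminal -1; root [X../XOO/...] d5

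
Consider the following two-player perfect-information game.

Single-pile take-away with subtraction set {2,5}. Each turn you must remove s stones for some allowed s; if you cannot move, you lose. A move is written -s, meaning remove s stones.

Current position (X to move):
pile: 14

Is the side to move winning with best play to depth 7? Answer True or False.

ply 1, X at 14 | -2=-1→12*; -5=-1→9
ply 2, O at 12 | -2=-1→10; -5=+1→7*
ply 3, X at 7 | -2=-1→5*; -5=-1→2
ply 4, O at 5 | -2=-1→3; -5=+1→0*
ply 5: 0 is terminal -1 (X); from 14 depth 7

X winning at [14]: False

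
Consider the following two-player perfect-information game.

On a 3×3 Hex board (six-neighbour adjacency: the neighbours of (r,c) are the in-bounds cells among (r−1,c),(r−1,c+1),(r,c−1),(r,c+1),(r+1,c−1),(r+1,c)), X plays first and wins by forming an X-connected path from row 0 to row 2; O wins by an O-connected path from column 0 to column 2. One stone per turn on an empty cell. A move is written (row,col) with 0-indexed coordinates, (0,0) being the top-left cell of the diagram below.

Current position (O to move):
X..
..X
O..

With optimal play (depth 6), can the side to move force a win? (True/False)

p1 O@[X../..X/O..]: (0,1)[XO./..X/O..]-1* (0,2)[X.O/..X/O..]-1 (1,0)[X../O.X/O..]-1 (1,1)[X../.OX/O..]-1 (2,1)[X../..X/OO.]-1 (2,2)[X../..X/O.O]-1
p2 X@[XO./..X/O..]: (0,2)[XOX/..X/O..]+1* (1,0)[XO./X.X/O..]+1 (1,1)[XO./.XX/O..]+1 (2,1)[XO./..X/OX.]-1 (2,2)[XO./..X/O.X]-1
p3 O@[XOX/..X/O..]: (1,0)[XOX/O.X/O..]-1* (1,1)[XOX/.OX/O..]-1 (2,1)[XOX/..X/OO.]-1 (2,2)[XOX/..X/O.O]-1
p4 X@[XOX/O.X/O..]: (1,1)[XOX/OXX/O..]+1* (2,1)[XOX/O.X/OX.]+1 (2,2)[XOX/O.X/O.X]+1
p5 O@[XOX/OXX/O..]: (2,1)[XOX/OXX/OO.]-1* (2,2)[XOX/OXX/O.O]-1
p6 X@[XOX/OXX/OO.]: (2,2)[XOX/OXX/OOX]+1*
p7 O@[XOX/OXX/OOX] terminal -1; root [X../..X/O..] d6

O winning at [X../..X/O..]: False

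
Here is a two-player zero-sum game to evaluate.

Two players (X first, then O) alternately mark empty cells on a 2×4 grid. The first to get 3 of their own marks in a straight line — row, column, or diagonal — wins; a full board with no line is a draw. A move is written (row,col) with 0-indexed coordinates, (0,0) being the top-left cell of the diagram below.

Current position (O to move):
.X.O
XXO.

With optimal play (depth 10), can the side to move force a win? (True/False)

O winning at [.X.O/XXO.]: False

ply 1, O at .X.O/XXO. | (0,0)=+0→OX.O/XXO.*; (0,2)=+0→.XOO/XXO.; (1,3)=+0→.X.O/XXOO
ply 2, X at OX.O/XXO. | (0,2)=+0→OXXO/XXO.*; (1,3)=+0→OX.O/XXOX
ply 3, O at OXXO/XXO. | (1,3)=+0→OXXO/XXOO*
ply 4: OXXO/XXOO is terminal +0 (X); from .X.O/XXO. depth 10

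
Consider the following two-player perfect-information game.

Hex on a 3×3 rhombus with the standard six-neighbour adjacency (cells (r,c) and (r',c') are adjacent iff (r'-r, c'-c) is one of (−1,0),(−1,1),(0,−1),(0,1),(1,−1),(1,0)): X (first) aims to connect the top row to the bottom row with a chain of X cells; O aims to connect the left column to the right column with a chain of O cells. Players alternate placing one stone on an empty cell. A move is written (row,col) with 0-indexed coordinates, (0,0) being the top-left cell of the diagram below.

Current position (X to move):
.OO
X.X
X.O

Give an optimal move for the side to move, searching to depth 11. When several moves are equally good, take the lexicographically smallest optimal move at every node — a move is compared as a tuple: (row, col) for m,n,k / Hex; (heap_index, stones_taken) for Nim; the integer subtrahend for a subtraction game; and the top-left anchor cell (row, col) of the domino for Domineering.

X's best at [.OO/X.X/X.O]: (0,0)

ply 1, X at .OO/X.X/X.O | (0,0)=+1→XOO/X.X/X.O*; (1,1)=-1→.OO/XXX/X.O; (2,1)=-1→.OO/X.X/XXO
ply 2: XOO/X.X/X.O is terminal -1 (O); from .OO/X.X/X.O depth 11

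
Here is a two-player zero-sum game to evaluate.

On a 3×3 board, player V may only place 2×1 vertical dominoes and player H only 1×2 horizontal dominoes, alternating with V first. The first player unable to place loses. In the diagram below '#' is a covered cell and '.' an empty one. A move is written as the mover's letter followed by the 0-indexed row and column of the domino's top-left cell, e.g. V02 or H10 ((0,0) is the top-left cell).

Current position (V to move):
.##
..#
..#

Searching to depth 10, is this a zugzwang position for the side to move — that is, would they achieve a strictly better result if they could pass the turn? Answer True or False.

p1 V@[.##/..#/..#]: V00[###/#.#/..#]-1 V10[.##/#.#/#.#]+1* V11[.##/.##/.##]+1
p2 H@[.##/#.#/#.#] terminal -1; root [.##/..#/..#] d10
suppose V passes — search the same position with H to move:
pass> p1 H@[.##/..#/..#]: H10[.##/###/..#]+1* H20[.##/..#/###]-1
pass> p2 V@[.##/###/..#] terminal -1; root [.##/..#/..#] d10
for V: play +1, pass -1

zugzwang(.##/..#/..#, V) = False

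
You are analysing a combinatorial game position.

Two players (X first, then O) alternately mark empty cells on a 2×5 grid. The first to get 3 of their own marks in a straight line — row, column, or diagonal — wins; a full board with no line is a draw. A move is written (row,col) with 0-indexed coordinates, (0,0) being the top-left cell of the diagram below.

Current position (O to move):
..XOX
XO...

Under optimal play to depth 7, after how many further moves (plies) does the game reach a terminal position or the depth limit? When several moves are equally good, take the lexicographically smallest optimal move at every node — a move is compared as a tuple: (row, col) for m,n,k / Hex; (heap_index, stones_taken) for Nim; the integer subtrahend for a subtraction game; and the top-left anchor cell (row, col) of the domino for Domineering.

p1 O@[..XOX/XO...]: (0,0)[O.XOX/XO...]+0* (0,1)[.OXOX/XO...]+0 (1,2)[..XOX/XOO..]+0 (1,3)[..XOX/XO.O.]+0 (1,4)[..XOX/XO..O]+0
p2 X@[O.XOX/XO...]: (0,1)[OXXOX/XO...]+0* (1,2)[O.XOX/XOX..]+0 (1,3)[O.XOX/XO.X.]+0 (1,4)[O.XOX/XO..X]+0
p3 O@[OXXOX/XO...]: (1,2)[OXXOX/XOO..]+0* (1,3)[OXXOX/XO.O.]+0 (1,4)[OXXOX/XO..O]+0
p4 X@[OXXOX/XOO..]: (1,3)[OXXOX/XOOX.]+0* (1,4)[OXXOX/XOO.X]-1
p5 O@[OXXOX/XOOX.]: (1,4)[OXXOX/XOOXO]+0*
p6 X@[OXXOX/XOOXO] terminal +0; root [..XOX/XO...] d7

PV length from [..XOX/XO...]: 5 plies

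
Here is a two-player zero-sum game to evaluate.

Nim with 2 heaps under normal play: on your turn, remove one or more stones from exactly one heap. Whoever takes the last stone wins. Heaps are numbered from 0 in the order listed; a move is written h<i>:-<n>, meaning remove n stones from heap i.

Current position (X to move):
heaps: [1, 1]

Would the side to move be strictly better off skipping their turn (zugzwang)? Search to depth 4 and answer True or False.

zugzwang((1,1), X) = True

ply 1, X at (1,1) | h0:-1=-1→(0,1)*; h1:-1=-1→(1,0)
ply 2, O at (0,1) | h1:-1=+1→(0,0)*
ply 3: (0,0) is terminal -1 (X); from (1,1) depth 4
suppose X passes — search the same position with O to move:
pass> ply 1, O at (1,1) | h0:-1=-1→(0,1)*; h1:-1=-1→(1,0)
pass> ply 2, X at (0,1) | h1:-1=+1→(0,0)*
pass> ply 3: (0,0) is terminal -1 (O); from (1,1) depth 4
for X: play -1, pass +1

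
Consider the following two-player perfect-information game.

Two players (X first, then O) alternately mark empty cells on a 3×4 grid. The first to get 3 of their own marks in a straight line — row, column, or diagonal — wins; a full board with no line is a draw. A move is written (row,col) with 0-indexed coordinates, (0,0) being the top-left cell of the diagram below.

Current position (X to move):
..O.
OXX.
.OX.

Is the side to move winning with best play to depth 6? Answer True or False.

X winning at [..O./OXX./.OX.]: True

[..O./OXX./.OX.] X move#1: (0,0):+1/X.O./OXX./.OX.*, (0,1):+1/.XO./OXX./.OX., (0,3):+1/..OX/OXX./.OX., (1,3):+1/..O./OXXX/.OX., (2,0):+1/..O./OXX./XOX., (2,3):+1/..O./OXX./.OXX
[X.O./OXX./.OX.] end (terminal -1, O#2); searched ..O./OXX./.OX. to 6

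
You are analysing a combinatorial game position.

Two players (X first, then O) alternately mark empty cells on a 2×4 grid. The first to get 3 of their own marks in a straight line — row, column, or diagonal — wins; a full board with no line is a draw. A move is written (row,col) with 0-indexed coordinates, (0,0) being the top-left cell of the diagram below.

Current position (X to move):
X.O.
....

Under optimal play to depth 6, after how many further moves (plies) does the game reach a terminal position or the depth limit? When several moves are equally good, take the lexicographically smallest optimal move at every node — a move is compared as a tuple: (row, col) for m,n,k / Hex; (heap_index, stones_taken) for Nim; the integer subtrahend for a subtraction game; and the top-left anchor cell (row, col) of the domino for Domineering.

ply 1, X at X.O./.... | (0,1)=+0→XXO./....*; (0,3)=+0→X.OX/....; (1,0)=+0→X.O./X...; (1,1)=+0→X.O./.X..; (1,2)=+0→X.O./..X.; (1,3)=+0→X.O./...X
ply 2, O at XXO./.... | (0,3)=+0→XXOO/....*; (1,0)=+0→XXO./O...; (1,1)=+0→XXO./.O..; (1,2)=+0→XXO./..O.; (1,3)=+0→XXO./...O
ply 3, X at XXOO/.... | (1,0)=+0→XXOO/X...*; (1,1)=+0→XXOO/.X..; (1,2)=+0→XXOO/..X.; (1,3)=+0→XXOO/...X
ply 4, O at XXOO/X... | (1,1)=+0→XXOO/XO..*; (1,2)=+0→XXOO/X.O.; (1,3)=+0→XXOO/X..O
ply 5, X at XXOO/XO.. | (1,2)=+0→XXOO/XOX.*; (1,3)=+0→XXOO/XO.X
ply 6, O at XXOO/XOX. | (1,3)=+0→XXOO/XOXO*
ply 7: XXOO/XOXO is terminal +0 (X); from X.O./.... depth 6

PV length from [X.O./....]: 6 plies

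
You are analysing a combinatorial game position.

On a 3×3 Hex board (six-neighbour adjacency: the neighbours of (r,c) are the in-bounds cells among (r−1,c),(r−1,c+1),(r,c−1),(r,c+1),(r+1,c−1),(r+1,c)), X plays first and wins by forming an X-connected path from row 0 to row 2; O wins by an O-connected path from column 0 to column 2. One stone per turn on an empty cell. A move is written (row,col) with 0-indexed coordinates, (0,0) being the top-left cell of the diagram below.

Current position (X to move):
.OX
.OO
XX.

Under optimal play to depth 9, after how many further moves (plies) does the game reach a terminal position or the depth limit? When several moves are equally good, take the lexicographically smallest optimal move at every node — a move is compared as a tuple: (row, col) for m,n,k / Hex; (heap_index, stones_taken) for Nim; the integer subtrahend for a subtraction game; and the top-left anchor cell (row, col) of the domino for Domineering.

PV length from [.OX/.OO/XX.]: 2 plies

[.OX/.OO/XX.] X move#1: (0,0):-1/XOX/.OO/XX.*, (1,0):-1/.OX/XOO/XX., (2,2):-1/.OX/.OO/XXX
[XOX/.OO/XX.] O move#2: (1,0):+1/XOX/OOO/XX.*, (2,2):-1/XOX/.OO/XXO
[XOX/OOO/XX.] end (terminal -1, X#3); searched .OX/.OO/XX. to 9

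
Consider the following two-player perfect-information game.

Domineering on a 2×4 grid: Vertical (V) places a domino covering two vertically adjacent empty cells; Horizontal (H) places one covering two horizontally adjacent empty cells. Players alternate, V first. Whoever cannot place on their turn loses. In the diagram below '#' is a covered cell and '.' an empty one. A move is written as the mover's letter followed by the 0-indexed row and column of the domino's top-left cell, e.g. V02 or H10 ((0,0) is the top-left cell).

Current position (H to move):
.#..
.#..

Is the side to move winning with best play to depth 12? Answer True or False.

ply 1, H at .#../.#.. | H02=+1→.###/.#..*; H12=+1→.#../.###
ply 2, V at .###/.#.. | V00=-1→####/##..*
ply 3, H at ####/##.. | H12=+1→####/####*
ply 4: ####/#### is terminal -1 (V); from .#../.#.. depth 12

H winning at [.#../.#..]: True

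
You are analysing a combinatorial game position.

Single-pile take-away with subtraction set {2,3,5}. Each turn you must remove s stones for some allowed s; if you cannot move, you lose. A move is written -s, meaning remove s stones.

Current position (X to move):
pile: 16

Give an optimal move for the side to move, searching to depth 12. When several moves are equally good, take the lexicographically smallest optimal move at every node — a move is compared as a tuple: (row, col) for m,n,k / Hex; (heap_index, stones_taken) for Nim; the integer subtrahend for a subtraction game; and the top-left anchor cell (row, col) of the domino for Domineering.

[16] X move#1: -2:+1/14*, -3:-1/13, -5:-1/11
[14] O move#2: -2:-1/12*, -3:-1/11, -5:-1/9
[12] X move#3: -2:-1/10, -3:-1/9, -5:+1/7*
[7] O move#4: -2:-1/5*, -3:-1/4, -5:-1/2
[5] X move#5: -2:-1/3, -3:-1/2, -5:+1/0*
[0] end (terminal -1, O#6); searched 16 to 12

X's best at [16]: -2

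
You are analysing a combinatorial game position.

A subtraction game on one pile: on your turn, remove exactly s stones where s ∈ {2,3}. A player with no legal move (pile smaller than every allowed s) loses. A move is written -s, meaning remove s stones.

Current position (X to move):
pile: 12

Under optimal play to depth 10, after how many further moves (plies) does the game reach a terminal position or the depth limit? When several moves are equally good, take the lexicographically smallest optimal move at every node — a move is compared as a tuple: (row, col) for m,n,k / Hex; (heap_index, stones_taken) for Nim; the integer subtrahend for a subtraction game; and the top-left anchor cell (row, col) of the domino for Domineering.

PV length from [12]: 5 plies

[12] X move#1: -2:+1/10*, -3:-1/9
[10] O move#2: -2:-1/8*, -3:-1/7
[8] X move#3: -2:+1/6*, -3:+1/5
[6] O move#4: -2:-1/4*, -3:-1/3
[4] X move#5: -2:-1/2, -3:+1/1*
[1] end (terminal -1, O#6); searched 12 to 10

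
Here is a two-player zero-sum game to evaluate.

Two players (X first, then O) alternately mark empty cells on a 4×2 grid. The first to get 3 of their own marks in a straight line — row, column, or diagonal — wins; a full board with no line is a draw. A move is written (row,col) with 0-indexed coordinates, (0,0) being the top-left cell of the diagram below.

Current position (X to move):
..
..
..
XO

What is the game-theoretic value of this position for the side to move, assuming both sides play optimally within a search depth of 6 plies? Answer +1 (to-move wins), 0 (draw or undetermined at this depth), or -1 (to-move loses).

[../../../XO] X move#1: (0,0):+0/X./../../XO*, (0,1):+0/.X/../../XO, (1,0):+0/../X./../XO, (1,1):+0/../.X/../XO, (2,0):+0/../../X./XO, (2,1):+0/../../.X/XO
[X./../../XO] O move#2: (0,1):+0/XO/../../XO*, (1,0):+0/X./O./../XO, (1,1):+0/X./.O/../XO, (2,0):+0/X./../O./XO, (2,1):+0/X./../.O/XO
[XO/../../XO] X move#3: (1,0):+0/XO/X./../XO*, (1,1):+0/XO/.X/../XO, (2,0):+0/XO/../X./XO, (2,1):+0/XO/../.X/XO
[XO/X./../XO] O move#4: (1,1):-1/XO/XO/../XO, (2,0):+0/XO/X./O./XO*, (2,1):-1/XO/X./.O/XO
[XO/X./O./XO] X move#5: (1,1):+0/XO/XX/O./XO*, (2,1):+0/XO/X./OX/XO
[XO/XX/O./XO] O move#6: (2,1):+0/XO/XX/OO/XO*
[XO/XX/OO/XO] end (terminal +0, X#7); searched ../../../XO to 6

value(../../../XO, X) = 0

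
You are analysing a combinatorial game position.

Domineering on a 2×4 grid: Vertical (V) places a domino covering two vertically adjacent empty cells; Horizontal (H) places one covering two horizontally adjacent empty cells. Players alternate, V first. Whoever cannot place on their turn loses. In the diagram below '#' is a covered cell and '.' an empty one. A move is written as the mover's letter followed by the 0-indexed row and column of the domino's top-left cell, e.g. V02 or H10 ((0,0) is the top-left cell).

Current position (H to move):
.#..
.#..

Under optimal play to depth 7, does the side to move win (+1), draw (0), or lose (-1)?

ply 1, H at .#../.#.. | H02=+1→.###/.#..*; H12=+1→.#../.###
ply 2, V at .###/.#.. | V00=-1→####/##..*
ply 3, H at ####/##.. | H12=+1→####/####*
ply 4: ####/#### is terminal -1 (V); from .#../.#.. depth 7

value(.#../.#.., H) = +1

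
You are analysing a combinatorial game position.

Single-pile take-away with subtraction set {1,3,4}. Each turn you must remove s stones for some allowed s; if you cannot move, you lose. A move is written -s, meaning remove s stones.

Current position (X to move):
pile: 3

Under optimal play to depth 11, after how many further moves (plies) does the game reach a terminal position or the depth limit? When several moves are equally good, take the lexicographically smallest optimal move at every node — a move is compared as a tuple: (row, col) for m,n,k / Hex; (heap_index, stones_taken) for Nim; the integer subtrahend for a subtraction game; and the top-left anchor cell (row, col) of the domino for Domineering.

PV length from [3]: 3 plies

p1 X@[3]: -1[2]+1* -3[0]+1
p2 O@[2]: -1[1]-1*
p3 X@[1]: -1[0]+1*
p4 O@[0] terminal -1; root [3] d11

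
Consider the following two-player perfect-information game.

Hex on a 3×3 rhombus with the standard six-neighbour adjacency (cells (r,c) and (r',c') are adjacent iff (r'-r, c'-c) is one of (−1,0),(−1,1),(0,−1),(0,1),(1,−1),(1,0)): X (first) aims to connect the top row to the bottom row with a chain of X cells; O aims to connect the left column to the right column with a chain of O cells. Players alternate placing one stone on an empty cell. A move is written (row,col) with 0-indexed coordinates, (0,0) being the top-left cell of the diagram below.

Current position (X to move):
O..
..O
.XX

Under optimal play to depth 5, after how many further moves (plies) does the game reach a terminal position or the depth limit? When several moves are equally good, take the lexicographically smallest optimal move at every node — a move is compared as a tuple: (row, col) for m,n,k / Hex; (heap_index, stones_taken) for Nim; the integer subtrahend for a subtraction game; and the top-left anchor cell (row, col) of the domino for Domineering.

[O../..O/.XX] X move#1: (0,1):-1/OX./..O/.XX, (0,2):-1/O.X/..O/.XX, (1,0):-1/O../X.O/.XX, (1,1):+1/O../.XO/.XX*, (2,0):-1/O../..O/XXX
[O../.XO/.XX] O move#2: (0,1):-1/OO./.XO/.XX*, (0,2):-1/O.O/.XO/.XX, (1,0):-1/O../OXO/.XX, (2,0):-1/O../.XO/OXX
[OO./.XO/.XX] X move#3: (0,2):+1/OOX/.XO/.XX*, (1,0):-1/OO./XXO/.XX, (2,0):-1/OO./.XO/XXX
[OOX/.XO/.XX] end (terminal -1, O#4); searched O../..O/.XX to 5

PV length from [O../..O/.XX]: 3 plies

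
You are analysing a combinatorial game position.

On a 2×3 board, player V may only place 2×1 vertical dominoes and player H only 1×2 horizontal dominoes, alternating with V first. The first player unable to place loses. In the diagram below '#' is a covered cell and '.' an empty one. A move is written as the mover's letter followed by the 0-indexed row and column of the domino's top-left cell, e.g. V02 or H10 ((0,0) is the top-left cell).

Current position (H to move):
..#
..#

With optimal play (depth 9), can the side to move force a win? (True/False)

H winning at [..#/..#]: True

[..#/..#] H move#1: H00:+1/###/..#*, H10:+1/..#/###
[###/..#] end (terminal -1, V#2); searched ..#/..# to 9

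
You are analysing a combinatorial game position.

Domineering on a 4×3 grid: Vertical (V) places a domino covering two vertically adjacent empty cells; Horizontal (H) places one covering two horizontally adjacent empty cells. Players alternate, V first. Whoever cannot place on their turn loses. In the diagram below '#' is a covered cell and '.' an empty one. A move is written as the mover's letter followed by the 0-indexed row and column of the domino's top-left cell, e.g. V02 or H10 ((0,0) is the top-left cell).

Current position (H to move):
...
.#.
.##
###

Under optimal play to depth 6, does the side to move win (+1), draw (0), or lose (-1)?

value(.../.#./.##/###, H) = -1

p1 H@[.../.#./.##/###]: H00[##./.#./.##/###]-1* H01[.##/.#./.##/###]-1
p2 V@[##./.#./.##/###]: V02[###/.##/.##/###]+1* V10[##./##./###/###]+1
p3 H@[###/.##/.##/###] terminal -1; root [.../.#./.##/###] d6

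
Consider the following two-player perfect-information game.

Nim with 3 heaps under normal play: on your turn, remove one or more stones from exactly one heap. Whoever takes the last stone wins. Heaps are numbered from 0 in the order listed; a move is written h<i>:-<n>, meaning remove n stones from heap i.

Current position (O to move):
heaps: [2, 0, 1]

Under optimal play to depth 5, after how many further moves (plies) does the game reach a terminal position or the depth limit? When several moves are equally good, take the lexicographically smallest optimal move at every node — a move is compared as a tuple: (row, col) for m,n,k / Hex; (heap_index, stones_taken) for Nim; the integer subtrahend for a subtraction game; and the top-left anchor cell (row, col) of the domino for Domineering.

PV length from [(2,0,1)]: 3 plies

[(2,0,1)] O move#1: h0:-1:+1/(1,0,1)*, h0:-2:-1/(0,0,1), h2:-1:-1/(2,0,0)
[(1,0,1)] X move#2: h0:-1:-1/(0,0,1)*, h2:-1:-1/(1,0,0)
[(0,0,1)] O move#3: h2:-1:+1/(0,0,0)*
[(0,0,0)] end (terminal -1, X#4); searched (2,0,1) to 5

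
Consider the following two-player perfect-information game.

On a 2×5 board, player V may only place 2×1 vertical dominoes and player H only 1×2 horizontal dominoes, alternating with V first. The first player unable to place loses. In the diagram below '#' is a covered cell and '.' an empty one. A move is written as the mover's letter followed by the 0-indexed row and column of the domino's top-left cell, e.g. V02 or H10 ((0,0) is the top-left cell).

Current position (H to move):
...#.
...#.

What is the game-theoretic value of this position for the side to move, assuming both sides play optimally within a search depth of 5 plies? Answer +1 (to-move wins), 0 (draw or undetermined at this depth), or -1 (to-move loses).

value(...#./...#., H) = -1

p1 H@[...#./...#.]: H00[##.#./...#.]-1* H01[.###./...#.]-1 H10[...#./##.#.]-1 H11[...#./.###.]-1
p2 V@[##.#./...#.]: V02[####./..##.]+1* V04[##.##/...##]-1
p3 H@[####./..##.]: H10[####./####.]-1*
p4 V@[####./####.]: V04[#####/#####]+1*
p5 H@[#####/#####] terminal -1; root [...#./...#.] d5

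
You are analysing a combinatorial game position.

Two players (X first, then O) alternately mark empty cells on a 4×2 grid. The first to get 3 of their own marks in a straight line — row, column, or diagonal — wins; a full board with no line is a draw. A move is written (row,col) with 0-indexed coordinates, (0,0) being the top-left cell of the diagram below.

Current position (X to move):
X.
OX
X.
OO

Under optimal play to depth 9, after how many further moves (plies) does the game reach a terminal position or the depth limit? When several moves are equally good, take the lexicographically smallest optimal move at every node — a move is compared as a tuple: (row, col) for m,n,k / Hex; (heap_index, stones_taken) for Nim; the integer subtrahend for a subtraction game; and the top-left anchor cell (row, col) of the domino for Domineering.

p1 X@[X./OX/X./OO]: (0,1)[XX/OX/X./OO]+0* (2,1)[X./OX/XX/OO]+0
p2 O@[XX/OX/X./OO]: (2,1)[XX/OX/XO/OO]+0*
p3 X@[XX/OX/XO/OO] terminal +0; root [X./OX/X./OO] d9

PV length from [X./OX/X./OO]: 2 plies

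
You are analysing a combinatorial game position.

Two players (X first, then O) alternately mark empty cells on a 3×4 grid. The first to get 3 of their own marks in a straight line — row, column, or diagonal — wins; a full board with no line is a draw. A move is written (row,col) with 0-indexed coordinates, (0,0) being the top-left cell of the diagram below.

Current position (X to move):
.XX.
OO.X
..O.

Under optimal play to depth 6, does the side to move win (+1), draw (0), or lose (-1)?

value(.XX./OO.X/..O., X) = +1

[.XX./OO.X/..O.] X move#1: (0,0):+1/XXX./OO.X/..O.*, (0,3):+1/.XXX/OO.X/..O., (1,2):-1/.XX./OOXX/..O., (2,0):-1/.XX./OO.X/X.O., (2,1):-1/.XX./OO.X/.XO., (2,3):-1/.XX./OO.X/..OX
[XXX./OO.X/..O.] end (terminal -1, O#2); searched .XX./OO.X/..O. to 6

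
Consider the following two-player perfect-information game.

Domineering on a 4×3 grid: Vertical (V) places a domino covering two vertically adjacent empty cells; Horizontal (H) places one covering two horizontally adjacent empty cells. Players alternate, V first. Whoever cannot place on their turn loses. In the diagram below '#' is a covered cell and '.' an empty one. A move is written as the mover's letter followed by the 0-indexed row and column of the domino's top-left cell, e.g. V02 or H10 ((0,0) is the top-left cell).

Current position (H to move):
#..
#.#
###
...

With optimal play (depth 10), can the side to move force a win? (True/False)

H winning at [#../#.#/###/...]: True

ply 1, H at #../#.#/###/... | H01=+1→###/#.#/###/...*; H30=-1→#../#.#/###/##.; H31=-1→#../#.#/###/.##
ply 2: ###/#.#/###/... is terminal -1 (V); from #../#.#/###/... depth 10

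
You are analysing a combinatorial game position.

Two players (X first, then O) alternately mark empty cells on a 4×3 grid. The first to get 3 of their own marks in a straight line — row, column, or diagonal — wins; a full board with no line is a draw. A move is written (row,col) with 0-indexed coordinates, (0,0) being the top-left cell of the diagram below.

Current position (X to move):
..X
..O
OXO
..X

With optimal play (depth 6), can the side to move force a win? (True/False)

ply 1, X at ..X/..O/OXO/..X | (0,0)=+1→X.X/..O/OXO/..X*; (0,1)=+1→.XX/..O/OXO/..X; (1,0)=+1→..X/X.O/OXO/..X; (1,1)=+1→..X/.XO/OXO/..X; (3,0)=+1→..X/..O/OXO/X.X; (3,1)=+1→..X/..O/OXO/.XX
ply 2, O at X.X/..O/OXO/..X | (0,1)=-1→XOX/..O/OXO/..X*; (1,0)=-1→X.X/O.O/OXO/..X; (1,1)=-1→X.X/.OO/OXO/..X; (3,0)=-1→X.X/..O/OXO/O.X; (3,1)=-1→X.X/..O/OXO/.OX
ply 3, X at XOX/..O/OXO/..X | (1,0)=+1→XOX/X.O/OXO/..X*; (1,1)=+1→XOX/.XO/OXO/..X; (3,0)=+1→XOX/..O/OXO/X.X; (3,1)=+1→XOX/..O/OXO/.XX
ply 4: XOX/X.O/OXO/..X is terminal -1 (O); from ..X/..O/OXO/..X depth 6

X winning at [..X/..O/OXO/..X]: True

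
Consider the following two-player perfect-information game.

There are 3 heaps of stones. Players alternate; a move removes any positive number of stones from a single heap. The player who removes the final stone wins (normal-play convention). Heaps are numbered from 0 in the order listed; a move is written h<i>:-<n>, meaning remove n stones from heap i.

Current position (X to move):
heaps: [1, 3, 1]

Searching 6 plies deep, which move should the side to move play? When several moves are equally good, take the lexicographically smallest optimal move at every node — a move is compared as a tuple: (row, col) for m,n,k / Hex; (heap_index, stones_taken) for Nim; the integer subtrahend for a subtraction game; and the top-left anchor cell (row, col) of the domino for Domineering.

X's best at [(1,3,1)]: h1:-3

ply 1, X at (1,3,1) | h0:-1=-1→(0,3,1); h1:-1=-1→(1,2,1); h1:-2=-1→(1,1,1); h1:-3=+1→(1,0,1)*; h2:-1=-1→(1,3,0)
ply 2, O at (1,0,1) | h0:-1=-1→(0,0,1)*; h2:-1=-1→(1,0,0)
ply 3, X at (0,0,1) | h2:-1=+1→(0,0,0)*
ply 4: (0,0,0) is terminal -1 (O); from (1,3,1) depth 6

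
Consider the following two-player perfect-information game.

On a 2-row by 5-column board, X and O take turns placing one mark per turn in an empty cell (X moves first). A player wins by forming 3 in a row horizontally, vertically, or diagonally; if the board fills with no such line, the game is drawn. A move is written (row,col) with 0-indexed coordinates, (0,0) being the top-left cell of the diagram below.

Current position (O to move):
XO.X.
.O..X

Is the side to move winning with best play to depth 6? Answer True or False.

O winning at [XO.X./.O..X]: True

[XO.X./.O..X] O move#1: (0,2):+0/XOOX./.O..X, (0,4):+0/XO.XO/.O..X, (1,0):+0/XO.X./OO..X, (1,2):+1/XO.X./.OO.X*, (1,3):+0/XO.X./.O.OX
[XO.X./.OO.X] X move#2: (0,2):-1/XOXX./.OO.X*, (0,4):-1/XO.XX/.OO.X, (1,0):-1/XO.X./XOO.X, (1,3):-1/XO.X./.OOXX
[XOXX./.OO.X] O move#3: (0,4):+1/XOXXO/.OO.X*, (1,0):+1/XOXX./OOO.X, (1,3):+1/XOXX./.OOOX
[XOXXO/.OO.X] X move#4: (1,0):-1/XOXXO/XOO.X*, (1,3):-1/XOXXO/.OOXX
[XOXXO/XOO.X] O move#5: (1,3):+1/XOXXO/XOOOX*
[XOXXO/XOOOX] end (terminal -1, X#6); searched XO.X./.O..X to 6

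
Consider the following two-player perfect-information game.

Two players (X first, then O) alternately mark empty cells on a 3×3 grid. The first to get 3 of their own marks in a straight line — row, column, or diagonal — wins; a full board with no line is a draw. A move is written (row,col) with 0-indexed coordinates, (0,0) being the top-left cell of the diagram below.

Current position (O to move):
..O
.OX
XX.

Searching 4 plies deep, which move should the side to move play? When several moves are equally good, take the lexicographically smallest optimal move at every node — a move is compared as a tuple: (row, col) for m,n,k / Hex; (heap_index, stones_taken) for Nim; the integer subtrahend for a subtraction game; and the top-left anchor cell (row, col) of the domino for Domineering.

[..O/.OX/XX.] O move#1: (0,0):-1/O.O/.OX/XX., (0,1):-1/.OO/.OX/XX., (1,0):-1/..O/OOX/XX., (2,2):+0/..O/.OX/XXO*
[..O/.OX/XXO] X move#2: (0,0):+0/X.O/.OX/XXO*, (0,1):-1/.XO/.OX/XXO, (1,0):-1/..O/XOX/XXO
[X.O/.OX/XXO] O move#3: (0,1):-1/XOO/.OX/XXO, (1,0):+0/X.O/OOX/XXO*
[X.O/OOX/XXO] X move#4: (0,1):+0/XXO/OOX/XXO*
[XXO/OOX/XXO] end (terminal +0, O#5); searched ..O/.OX/XX. to 4

O's best at [..O/.OX/XX.]: (2,2)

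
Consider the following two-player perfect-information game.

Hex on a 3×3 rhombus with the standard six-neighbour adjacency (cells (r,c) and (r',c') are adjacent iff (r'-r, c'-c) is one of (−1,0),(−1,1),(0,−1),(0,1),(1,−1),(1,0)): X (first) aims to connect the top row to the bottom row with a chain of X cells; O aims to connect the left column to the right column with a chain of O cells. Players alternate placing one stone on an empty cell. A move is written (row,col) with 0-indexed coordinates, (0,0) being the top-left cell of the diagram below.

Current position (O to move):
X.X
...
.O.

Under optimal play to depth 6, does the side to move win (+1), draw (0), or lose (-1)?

[X.X/.../.O.] O move#1: (0,1):-1/XOX/.../.O., (1,0):+1/X.X/O../.O.*, (1,1):+1/X.X/.O./.O., (1,2):-1/X.X/..O/.O., (2,0):+1/X.X/.../OO., (2,2):-1/X.X/.../.OO
[X.X/O../.O.] X move#2: (0,1):-1/XXX/O../.O.*, (1,1):-1/X.X/OX./.O., (1,2):-1/X.X/O.X/.O., (2,0):-1/X.X/O../XO., (2,2):-1/X.X/O../.OX
[XXX/O../.O.] O move#3: (1,1):+1/XXX/OO./.O.*, (1,2):+1/XXX/O.O/.O., (2,0):+1/XXX/O../OO., (2,2):+1/XXX/O../.OO
[XXX/OO./.O.] X move#4: (1,2):-1/XXX/OOX/.O.*, (2,0):-1/XXX/OO./XO., (2,2):-1/XXX/OO./.OX
[XXX/OOX/.O.] O move#5: (2,0):-1/XXX/OOX/OO., (2,2):+1/XXX/OOX/.OO*
[XXX/OOX/.OO] end (terminal -1, X#6); searched X.X/.../.O. to 6

value(X.X/.../.O., O) = +1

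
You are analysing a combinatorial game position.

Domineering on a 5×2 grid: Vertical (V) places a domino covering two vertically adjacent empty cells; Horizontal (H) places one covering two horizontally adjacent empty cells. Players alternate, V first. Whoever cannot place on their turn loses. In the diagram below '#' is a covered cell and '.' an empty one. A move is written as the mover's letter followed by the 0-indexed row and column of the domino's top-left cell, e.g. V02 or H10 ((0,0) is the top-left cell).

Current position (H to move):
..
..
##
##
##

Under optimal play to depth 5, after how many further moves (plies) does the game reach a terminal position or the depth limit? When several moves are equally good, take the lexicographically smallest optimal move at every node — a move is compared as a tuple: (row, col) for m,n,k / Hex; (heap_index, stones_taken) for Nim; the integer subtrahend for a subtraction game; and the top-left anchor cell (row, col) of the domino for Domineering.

PV length from [../../##/##/##]: 1 ply

p1 H@[../../##/##/##]: H00[##/../##/##/##]+1* H10[../##/##/##/##]+1
p2 V@[##/../##/##/##] terminal -1; root [../../##/##/##] d5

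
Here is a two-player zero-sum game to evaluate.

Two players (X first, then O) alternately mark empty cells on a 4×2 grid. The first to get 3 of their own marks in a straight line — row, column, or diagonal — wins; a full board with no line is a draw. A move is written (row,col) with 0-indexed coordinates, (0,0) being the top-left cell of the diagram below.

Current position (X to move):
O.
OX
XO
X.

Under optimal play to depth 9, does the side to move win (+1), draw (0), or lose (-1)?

[O./OX/XO/X.] X move#1: (0,1):+0/OX/OX/XO/X.*, (3,1):+0/O./OX/XO/XX
[OX/OX/XO/X.] O move#2: (3,1):+0/OX/OX/XO/XO*
[OX/OX/XO/XO] end (terminal +0, X#3); searched O./OX/XO/X. to 9

value(O./OX/XO/X., X) = 0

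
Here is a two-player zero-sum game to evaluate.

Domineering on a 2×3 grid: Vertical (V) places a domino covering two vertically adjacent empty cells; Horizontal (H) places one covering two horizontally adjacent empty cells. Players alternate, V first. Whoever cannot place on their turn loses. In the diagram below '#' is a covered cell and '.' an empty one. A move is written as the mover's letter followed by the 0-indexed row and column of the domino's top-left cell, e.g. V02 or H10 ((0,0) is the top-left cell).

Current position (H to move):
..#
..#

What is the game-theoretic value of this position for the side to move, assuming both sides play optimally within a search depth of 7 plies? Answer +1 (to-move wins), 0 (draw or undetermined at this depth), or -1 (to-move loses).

p1 H@[..#/..#]: H00[###/..#]+1* H10[..#/###]+1
p2 V@[###/..#] terminal -1; root [..#/..#] d7

value(..#/..#, H) = +1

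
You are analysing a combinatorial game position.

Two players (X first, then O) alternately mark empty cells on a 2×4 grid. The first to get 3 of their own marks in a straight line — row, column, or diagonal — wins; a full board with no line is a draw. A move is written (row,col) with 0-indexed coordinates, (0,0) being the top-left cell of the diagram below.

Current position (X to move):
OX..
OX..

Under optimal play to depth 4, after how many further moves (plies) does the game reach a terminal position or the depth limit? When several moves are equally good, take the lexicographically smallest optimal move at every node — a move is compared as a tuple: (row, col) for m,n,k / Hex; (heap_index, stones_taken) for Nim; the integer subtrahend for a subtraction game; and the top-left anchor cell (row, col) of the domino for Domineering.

[OX../OX..] X move#1: (0,2):+0/OXX./OX..*, (0,3):+0/OX.X/OX.., (1,2):+0/OX../OXX., (1,3):+0/OX../OX.X
[OXX./OX..] O move#2: (0,3):+0/OXXO/OX..*, (1,2):-1/OXX./OXO., (1,3):-1/OXX./OX.O
[OXXO/OX..] X move#3: (1,2):+0/OXXO/OXX.*, (1,3):+0/OXXO/OX.X
[OXXO/OXX.] O move#4: (1,3):+0/OXXO/OXXO*
[OXXO/OXXO] end (terminal +0, X#5); searched OX../OX.. to 4

PV length from [OX../OX..]: 4 plies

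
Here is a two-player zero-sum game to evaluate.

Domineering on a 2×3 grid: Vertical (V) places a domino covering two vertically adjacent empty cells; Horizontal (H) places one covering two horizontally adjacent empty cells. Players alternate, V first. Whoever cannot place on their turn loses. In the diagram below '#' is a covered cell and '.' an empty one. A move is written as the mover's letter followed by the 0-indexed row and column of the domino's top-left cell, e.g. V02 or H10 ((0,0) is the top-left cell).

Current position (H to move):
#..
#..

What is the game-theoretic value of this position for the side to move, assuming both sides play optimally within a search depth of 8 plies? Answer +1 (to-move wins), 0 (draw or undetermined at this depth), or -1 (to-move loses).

value(#../#.., H) = +1

p1 H@[#../#..]: H01[###/#..]+1* H11[#../###]+1
p2 V@[###/#..] terminal -1; root [#../#..] d8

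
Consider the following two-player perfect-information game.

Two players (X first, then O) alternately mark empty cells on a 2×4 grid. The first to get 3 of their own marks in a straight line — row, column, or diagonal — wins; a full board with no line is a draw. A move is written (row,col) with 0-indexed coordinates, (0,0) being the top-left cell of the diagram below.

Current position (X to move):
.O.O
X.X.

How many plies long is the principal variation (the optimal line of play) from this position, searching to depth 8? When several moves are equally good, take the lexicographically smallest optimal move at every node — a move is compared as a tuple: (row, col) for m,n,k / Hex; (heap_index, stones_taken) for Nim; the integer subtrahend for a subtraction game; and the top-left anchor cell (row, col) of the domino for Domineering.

p1 X@[.O.O/X.X.]: (0,0)[XO.O/X.X.]-1 (0,2)[.OXO/X.X.]+0 (1,1)[.O.O/XXX.]+1* (1,3)[.O.O/X.XX]-1
p2 O@[.O.O/XXX.] terminal -1; root [.O.O/X.X.] d8

PV length from [.O.O/X.X.]: 1 ply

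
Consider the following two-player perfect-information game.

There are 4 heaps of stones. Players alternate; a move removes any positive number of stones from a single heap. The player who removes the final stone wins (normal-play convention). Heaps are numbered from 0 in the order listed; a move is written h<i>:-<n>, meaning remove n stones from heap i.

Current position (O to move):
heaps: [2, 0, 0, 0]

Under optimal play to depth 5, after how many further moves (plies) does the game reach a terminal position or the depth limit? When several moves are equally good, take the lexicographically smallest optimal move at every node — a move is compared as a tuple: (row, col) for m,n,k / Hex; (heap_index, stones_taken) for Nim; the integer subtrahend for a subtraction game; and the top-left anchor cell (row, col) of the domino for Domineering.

[(2,0,0,0)] O move#1: h0:-1:-1/(1,0,0,0), h0:-2:+1/(0,0,0,0)*
[(0,0,0,0)] end (terminal -1, X#2); searched (2,0,0,0) to 5

PV length from [(2,0,0,0)]: 1 ply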